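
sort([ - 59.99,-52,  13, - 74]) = [ - 74, -59.99, - 52, 13 ]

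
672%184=120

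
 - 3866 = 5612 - 9478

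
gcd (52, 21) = 1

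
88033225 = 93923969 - 5890744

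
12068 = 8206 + 3862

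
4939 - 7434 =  - 2495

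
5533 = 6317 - 784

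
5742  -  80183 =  -74441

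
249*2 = 498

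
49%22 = 5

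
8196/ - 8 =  - 2049/2 = - 1024.50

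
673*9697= 6526081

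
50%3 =2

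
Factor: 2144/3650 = 1072/1825 = 2^4*5^( - 2 )*67^1 * 73^( - 1 )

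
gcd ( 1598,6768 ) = 94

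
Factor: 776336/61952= 401/32 = 2^(-5 ) *401^1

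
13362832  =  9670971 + 3691861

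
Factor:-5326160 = -2^4*5^1*7^1*9511^1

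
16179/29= 557+26/29  =  557.90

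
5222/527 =9 + 479/527 = 9.91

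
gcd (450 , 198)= 18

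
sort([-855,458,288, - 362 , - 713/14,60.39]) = [ - 855 , - 362,  -  713/14,60.39,288,458]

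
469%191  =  87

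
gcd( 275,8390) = 5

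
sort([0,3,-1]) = [ - 1, 0, 3] 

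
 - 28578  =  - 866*33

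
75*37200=2790000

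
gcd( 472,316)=4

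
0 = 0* 12844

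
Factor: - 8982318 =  - 2^1*3^1*1497053^1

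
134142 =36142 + 98000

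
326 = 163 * 2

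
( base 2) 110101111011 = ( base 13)1756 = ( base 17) BG0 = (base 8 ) 6573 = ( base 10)3451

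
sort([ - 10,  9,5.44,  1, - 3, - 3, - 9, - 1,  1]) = [ - 10, - 9 , - 3, - 3, - 1, 1, 1, 5.44,9 ]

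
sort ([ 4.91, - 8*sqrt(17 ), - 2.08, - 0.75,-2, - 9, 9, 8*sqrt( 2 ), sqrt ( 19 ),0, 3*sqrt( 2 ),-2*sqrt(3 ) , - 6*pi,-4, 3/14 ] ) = [ - 8* sqrt(17),-6*pi, -9, - 4, - 2*sqrt ( 3), -2.08, - 2, - 0.75,0, 3/14,3*sqrt(2 ),sqrt( 19 ) , 4.91,9, 8*sqrt(2 ) ] 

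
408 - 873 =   -  465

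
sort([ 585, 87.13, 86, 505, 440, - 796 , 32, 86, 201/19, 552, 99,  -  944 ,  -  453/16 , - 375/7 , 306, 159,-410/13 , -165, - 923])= [ - 944, -923, - 796, - 165 , -375/7  , - 410/13, - 453/16,  201/19 , 32,  86,86,87.13, 99,159, 306,  440, 505, 552, 585]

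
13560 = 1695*8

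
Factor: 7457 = 7457^1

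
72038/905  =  398/5=79.60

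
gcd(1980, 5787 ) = 9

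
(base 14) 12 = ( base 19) g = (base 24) g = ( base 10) 16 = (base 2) 10000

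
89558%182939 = 89558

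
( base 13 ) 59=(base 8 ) 112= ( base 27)2K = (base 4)1022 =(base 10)74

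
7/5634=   7/5634= 0.00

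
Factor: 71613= 3^2*73^1*109^1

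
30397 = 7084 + 23313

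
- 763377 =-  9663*79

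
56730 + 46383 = 103113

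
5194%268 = 102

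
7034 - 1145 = 5889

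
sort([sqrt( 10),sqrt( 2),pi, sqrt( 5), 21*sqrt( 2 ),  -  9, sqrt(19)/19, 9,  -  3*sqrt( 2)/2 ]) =[ - 9,- 3*sqrt( 2)/2, sqrt (19 ) /19, sqrt( 2), sqrt(5),pi, sqrt( 10),9, 21*sqrt(2) ] 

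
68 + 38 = 106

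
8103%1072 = 599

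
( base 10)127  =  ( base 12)a7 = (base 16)7f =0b1111111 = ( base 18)71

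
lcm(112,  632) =8848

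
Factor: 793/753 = 3^(-1 )*13^1*61^1 * 251^( - 1) 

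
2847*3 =8541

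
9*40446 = 364014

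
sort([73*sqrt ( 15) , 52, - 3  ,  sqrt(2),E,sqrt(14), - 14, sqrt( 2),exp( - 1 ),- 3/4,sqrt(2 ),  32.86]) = [ - 14,  -  3, - 3/4, exp(  -  1), sqrt(2 ),sqrt( 2 ),  sqrt(2),  E, sqrt( 14),32.86, 52, 73*sqrt( 15)] 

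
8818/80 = 4409/40 = 110.22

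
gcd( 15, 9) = 3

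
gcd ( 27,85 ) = 1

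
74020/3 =74020/3=24673.33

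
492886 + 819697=1312583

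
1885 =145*13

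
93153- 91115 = 2038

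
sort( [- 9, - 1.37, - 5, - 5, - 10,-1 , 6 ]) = [-10, - 9, - 5, - 5 ,  -  1.37, - 1,  6 ]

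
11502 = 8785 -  - 2717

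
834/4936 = 417/2468 = 0.17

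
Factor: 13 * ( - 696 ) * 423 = -2^3*3^3*13^1*29^1*47^1 =-3827304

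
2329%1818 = 511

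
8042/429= 18+ 320/429   =  18.75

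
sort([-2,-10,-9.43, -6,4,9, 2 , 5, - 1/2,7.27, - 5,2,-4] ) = [ - 10,-9.43, - 6,  -  5,-4, - 2,-1/2,  2, 2, 4, 5, 7.27,9]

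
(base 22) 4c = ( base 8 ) 144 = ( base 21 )4g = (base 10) 100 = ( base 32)34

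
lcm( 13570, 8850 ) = 203550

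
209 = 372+-163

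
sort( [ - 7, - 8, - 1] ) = [ - 8 ,-7,  -  1] 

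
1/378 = 1/378 = 0.00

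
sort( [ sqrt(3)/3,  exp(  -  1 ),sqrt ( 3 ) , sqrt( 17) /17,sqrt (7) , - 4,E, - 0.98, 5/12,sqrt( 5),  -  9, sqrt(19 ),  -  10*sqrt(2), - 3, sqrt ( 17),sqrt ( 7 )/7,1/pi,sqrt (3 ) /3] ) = [ - 10*sqrt( 2),  -  9, - 4, - 3, - 0.98,sqrt(17 )/17, 1/pi,exp (-1), sqrt( 7 ) /7,  5/12,sqrt(3) /3 , sqrt(3)/3, sqrt(3 ) , sqrt( 5 ),sqrt( 7), E,sqrt(17),sqrt( 19) ]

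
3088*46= 142048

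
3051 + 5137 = 8188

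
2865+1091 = 3956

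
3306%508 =258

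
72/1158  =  12/193 = 0.06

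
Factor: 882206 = 2^1*13^1*33931^1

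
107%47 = 13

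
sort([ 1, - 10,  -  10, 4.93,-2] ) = [ - 10 ,-10 , - 2, 1,4.93 ]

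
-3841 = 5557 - 9398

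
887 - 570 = 317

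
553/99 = 5 + 58/99   =  5.59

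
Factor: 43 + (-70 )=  - 27 = - 3^3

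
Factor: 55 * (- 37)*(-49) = 5^1*7^2*11^1*37^1 = 99715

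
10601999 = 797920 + 9804079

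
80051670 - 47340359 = 32711311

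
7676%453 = 428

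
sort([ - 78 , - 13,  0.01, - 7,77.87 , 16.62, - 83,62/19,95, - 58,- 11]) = [ - 83, - 78, - 58, - 13, - 11, -7,0.01,62/19, 16.62,77.87,95]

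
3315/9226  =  3315/9226 = 0.36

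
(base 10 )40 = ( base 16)28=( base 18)24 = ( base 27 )1D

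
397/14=28 + 5/14 = 28.36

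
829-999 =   -  170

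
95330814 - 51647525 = 43683289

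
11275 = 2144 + 9131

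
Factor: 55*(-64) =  - 3520 = -2^6*5^1*11^1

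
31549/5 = 31549/5 = 6309.80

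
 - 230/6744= -1 + 3257/3372 = - 0.03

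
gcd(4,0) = 4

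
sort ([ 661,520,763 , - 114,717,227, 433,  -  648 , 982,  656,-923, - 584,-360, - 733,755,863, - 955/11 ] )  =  [ - 923, - 733 , - 648, - 584, - 360, - 114, - 955/11,  227 , 433, 520,656, 661, 717, 755,763,863,982 ] 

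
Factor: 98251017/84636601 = 3^1*7^( - 1 ) * 53^( -1)*228131^ ( - 1 )*32750339^1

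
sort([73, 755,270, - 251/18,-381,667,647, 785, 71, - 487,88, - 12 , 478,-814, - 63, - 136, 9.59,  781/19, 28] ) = [ - 814, - 487 , - 381, - 136, -63, - 251/18, - 12,9.59,28, 781/19,  71,73,88,270,478, 647,667,755 , 785] 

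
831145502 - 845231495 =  - 14085993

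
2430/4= 607+1/2= 607.50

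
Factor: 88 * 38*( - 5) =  -2^4  *  5^1 * 11^1*19^1 = -16720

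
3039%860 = 459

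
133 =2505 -2372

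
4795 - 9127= - 4332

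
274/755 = 274/755=0.36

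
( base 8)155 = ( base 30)3j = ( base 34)37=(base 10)109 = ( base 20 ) 59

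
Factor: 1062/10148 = 9/86  =  2^( - 1 )*3^2*43^(  -  1 )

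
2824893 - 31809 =2793084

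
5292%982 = 382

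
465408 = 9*51712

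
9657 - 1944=7713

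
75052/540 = 18763/135 = 138.99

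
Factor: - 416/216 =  - 52/27 = - 2^2*3^ ( - 3 )*13^1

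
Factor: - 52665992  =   - 2^3 * 6583249^1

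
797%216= 149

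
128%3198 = 128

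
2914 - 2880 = 34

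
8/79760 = 1/9970 = 0.00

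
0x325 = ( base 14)417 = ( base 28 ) 10l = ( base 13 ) 49C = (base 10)805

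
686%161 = 42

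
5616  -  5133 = 483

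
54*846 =45684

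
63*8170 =514710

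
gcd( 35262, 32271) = 3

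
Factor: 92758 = 2^1 * 19^1 * 2441^1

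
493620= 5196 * 95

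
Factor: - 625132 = -2^2*131^1*1193^1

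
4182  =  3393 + 789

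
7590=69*110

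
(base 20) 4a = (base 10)90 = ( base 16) 5a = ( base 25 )3f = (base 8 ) 132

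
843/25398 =281/8466 = 0.03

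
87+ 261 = 348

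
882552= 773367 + 109185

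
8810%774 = 296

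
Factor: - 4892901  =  -3^1 * 13^1*109^1 * 1151^1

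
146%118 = 28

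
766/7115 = 766/7115 = 0.11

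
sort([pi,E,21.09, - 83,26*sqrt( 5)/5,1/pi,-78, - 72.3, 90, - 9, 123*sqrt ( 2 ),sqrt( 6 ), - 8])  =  [ - 83, - 78, - 72.3, - 9, - 8,1/pi, sqrt( 6),  E, pi, 26*sqrt( 5 ) /5,21.09,90,123*sqrt(2 ) ]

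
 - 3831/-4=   957 + 3/4 = 957.75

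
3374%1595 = 184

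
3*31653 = 94959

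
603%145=23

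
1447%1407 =40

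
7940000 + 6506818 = 14446818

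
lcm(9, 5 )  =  45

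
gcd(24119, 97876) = 1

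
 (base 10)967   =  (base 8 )1707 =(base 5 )12332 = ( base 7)2551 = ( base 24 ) 1g7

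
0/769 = 0 = 0.00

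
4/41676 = 1/10419 = 0.00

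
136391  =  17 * 8023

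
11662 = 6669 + 4993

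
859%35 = 19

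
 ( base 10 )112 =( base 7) 220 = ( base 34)3A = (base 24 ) 4g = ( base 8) 160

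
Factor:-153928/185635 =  - 2^3* 5^(-1)*71^1*137^(-1 )= - 568/685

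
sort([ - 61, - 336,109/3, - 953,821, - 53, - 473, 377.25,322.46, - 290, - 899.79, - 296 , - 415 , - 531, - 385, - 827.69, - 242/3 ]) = [-953  , - 899.79, - 827.69  , - 531, - 473 , - 415, - 385,  -  336, - 296, - 290, - 242/3,-61,  -  53,109/3, 322.46,377.25,821] 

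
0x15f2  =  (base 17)1278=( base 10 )5618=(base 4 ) 1113302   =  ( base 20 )e0i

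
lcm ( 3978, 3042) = 51714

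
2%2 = 0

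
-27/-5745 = 9/1915 = 0.00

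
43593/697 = 43593/697=62.54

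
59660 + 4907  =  64567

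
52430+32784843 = 32837273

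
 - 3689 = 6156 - 9845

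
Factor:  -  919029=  - 3^1*113^1*2711^1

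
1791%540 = 171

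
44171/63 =44171/63 = 701.13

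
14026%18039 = 14026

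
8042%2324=1070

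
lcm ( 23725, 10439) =260975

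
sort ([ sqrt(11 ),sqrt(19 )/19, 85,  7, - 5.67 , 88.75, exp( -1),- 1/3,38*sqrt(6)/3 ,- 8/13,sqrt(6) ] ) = [-5.67,-8/13 , - 1/3,sqrt(19) /19 , exp( -1),  sqrt (6 ),sqrt( 11 ),7, 38*sqrt(6)/3, 85, 88.75 ] 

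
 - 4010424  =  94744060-98754484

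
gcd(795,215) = 5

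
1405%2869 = 1405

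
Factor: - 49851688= - 2^3*6231461^1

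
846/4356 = 47/242= 0.19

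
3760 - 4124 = - 364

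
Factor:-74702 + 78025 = 3323^1 = 3323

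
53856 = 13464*4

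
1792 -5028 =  - 3236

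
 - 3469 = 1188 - 4657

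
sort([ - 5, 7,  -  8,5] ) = [-8, - 5,5, 7] 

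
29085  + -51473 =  - 22388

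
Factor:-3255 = -3^1*5^1*7^1*31^1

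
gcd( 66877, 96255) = 1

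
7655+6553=14208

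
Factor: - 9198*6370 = -58591260 = -2^2*3^2*5^1*7^3*13^1*73^1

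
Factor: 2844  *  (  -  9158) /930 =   -  4340892/155 = - 2^2*3^1 * 5^( - 1) * 19^1*31^(-1)*79^1 * 241^1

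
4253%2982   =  1271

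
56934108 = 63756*893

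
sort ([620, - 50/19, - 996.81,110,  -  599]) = [ - 996.81 , -599, - 50/19,110, 620]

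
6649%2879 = 891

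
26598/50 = 531 + 24/25  =  531.96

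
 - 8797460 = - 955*9212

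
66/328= 33/164=0.20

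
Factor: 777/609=37/29 = 29^(-1) *37^1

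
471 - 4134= - 3663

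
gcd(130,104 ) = 26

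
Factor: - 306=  - 2^1*3^2*17^1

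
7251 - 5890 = 1361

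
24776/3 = 8258  +  2/3 =8258.67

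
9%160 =9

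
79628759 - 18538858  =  61089901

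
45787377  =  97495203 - 51707826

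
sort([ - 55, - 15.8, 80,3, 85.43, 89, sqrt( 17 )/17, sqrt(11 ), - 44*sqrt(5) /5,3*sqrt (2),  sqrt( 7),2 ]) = [ - 55,-44*  sqrt(5)/5, -15.8, sqrt(17) /17  ,  2, sqrt( 7),3, sqrt( 11),3*sqrt(2) , 80, 85.43, 89] 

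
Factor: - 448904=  - 2^3 * 56113^1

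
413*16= 6608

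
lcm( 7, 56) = 56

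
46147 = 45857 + 290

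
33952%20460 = 13492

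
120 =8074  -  7954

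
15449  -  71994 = -56545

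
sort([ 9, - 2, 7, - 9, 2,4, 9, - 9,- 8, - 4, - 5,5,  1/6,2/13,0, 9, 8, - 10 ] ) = [-10,-9, - 9 ,- 8,  -  5,-4, - 2, 0, 2/13, 1/6, 2, 4, 5,7,8, 9, 9,9] 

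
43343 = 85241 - 41898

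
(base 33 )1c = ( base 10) 45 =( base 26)1j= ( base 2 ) 101101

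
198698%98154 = 2390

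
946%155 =16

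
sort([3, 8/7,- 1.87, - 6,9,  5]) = [ - 6 , - 1.87,8/7,  3, 5, 9]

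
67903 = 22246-  -  45657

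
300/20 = 15 = 15.00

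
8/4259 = 8/4259 = 0.00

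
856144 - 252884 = 603260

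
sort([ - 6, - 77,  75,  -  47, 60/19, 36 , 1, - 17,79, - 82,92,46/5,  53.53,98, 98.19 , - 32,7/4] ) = [ - 82,-77, - 47, - 32, - 17 , - 6, 1,7/4,60/19, 46/5, 36, 53.53,75,  79, 92,98, 98.19 ] 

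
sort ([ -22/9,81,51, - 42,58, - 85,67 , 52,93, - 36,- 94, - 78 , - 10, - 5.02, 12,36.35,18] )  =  [ - 94,  -  85, - 78, - 42, - 36 , -10, - 5.02, - 22/9,  12,  18, 36.35,51,52,58,67,  81, 93] 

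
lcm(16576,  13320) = 745920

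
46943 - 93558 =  - 46615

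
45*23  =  1035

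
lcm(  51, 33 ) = 561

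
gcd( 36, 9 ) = 9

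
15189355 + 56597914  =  71787269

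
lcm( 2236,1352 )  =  58136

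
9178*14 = 128492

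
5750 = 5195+555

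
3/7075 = 3/7075 = 0.00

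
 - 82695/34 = -82695/34= - 2432.21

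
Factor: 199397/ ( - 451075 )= - 5^( - 2 ) * 11^1*18043^(  -  1) * 18127^1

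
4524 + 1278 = 5802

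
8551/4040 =8551/4040 = 2.12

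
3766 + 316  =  4082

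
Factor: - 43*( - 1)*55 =5^1*11^1 *43^1 = 2365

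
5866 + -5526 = 340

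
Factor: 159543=3^3*19^1*311^1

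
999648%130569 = 85665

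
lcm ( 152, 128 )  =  2432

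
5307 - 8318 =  - 3011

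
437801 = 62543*7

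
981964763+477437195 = 1459401958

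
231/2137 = 231/2137 = 0.11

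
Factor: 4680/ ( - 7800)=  - 3^1 * 5^(  -  1 )=- 3/5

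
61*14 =854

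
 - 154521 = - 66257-88264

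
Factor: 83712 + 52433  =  5^1*73^1 * 373^1 =136145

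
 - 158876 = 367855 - 526731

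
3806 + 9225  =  13031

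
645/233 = 2 + 179/233 = 2.77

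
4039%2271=1768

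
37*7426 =274762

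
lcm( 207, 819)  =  18837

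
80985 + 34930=115915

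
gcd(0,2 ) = 2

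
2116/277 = 2116/277 = 7.64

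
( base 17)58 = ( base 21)49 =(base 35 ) 2N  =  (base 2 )1011101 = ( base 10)93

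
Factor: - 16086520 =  - 2^3*5^1*31^1*12973^1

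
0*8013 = 0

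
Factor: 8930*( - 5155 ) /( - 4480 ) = 4603415/448 = 2^(-6)*5^1 * 7^(-1) * 19^1*47^1*1031^1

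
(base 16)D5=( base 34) 69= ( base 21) a3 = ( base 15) e3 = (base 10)213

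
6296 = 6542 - 246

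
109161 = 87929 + 21232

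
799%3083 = 799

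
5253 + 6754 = 12007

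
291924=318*918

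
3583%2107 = 1476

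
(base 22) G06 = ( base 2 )1111001000110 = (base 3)101122001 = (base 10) 7750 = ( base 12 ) 459a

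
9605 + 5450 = 15055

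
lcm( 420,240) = 1680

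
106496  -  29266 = 77230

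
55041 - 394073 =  - 339032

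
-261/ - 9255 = 87/3085 = 0.03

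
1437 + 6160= 7597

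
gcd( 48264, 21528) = 24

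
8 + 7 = 15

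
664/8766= 332/4383=0.08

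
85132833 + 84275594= 169408427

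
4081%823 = 789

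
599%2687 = 599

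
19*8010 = 152190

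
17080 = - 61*( - 280)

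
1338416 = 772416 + 566000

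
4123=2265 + 1858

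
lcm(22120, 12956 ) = 906920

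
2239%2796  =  2239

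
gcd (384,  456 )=24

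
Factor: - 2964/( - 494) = 2^1*3^1 = 6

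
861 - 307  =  554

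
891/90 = 99/10 = 9.90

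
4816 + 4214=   9030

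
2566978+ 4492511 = 7059489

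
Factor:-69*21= - 1449 = -3^2*7^1 * 23^1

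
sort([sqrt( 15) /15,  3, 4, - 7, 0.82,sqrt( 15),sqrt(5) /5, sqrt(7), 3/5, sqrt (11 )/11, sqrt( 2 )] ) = [ - 7,sqrt(15)/15,sqrt(11 )/11,sqrt( 5)/5,3/5, 0.82, sqrt(2),sqrt(7 ),3,sqrt( 15),4]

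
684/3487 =684/3487  =  0.20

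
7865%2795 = 2275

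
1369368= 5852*234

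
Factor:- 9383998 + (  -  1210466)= -10594464 = -2^5 * 3^1*110359^1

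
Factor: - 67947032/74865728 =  - 8493379/9358216 = - 2^(- 3) * 7^( - 2)*127^1*23873^(  -  1)*66877^1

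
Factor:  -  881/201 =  - 3^(-1 )*67^ (  -  1)*881^1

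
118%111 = 7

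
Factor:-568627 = -568627^1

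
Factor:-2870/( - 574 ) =5^1= 5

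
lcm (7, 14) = 14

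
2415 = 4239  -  1824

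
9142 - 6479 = 2663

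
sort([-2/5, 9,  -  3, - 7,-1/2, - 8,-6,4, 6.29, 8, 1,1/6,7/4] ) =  [- 8, - 7, - 6, - 3, - 1/2,-2/5,1/6,  1, 7/4,4,6.29, 8, 9] 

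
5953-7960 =-2007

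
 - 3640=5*( - 728)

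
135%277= 135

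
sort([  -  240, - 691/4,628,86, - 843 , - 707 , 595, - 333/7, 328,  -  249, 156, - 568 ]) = [ - 843,-707, - 568, - 249, - 240,-691/4, - 333/7 , 86 , 156, 328, 595, 628] 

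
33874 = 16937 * 2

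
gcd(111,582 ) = 3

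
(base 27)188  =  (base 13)584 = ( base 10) 953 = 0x3b9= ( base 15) 438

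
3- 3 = 0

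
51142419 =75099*681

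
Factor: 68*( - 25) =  - 2^2*5^2*17^1 = - 1700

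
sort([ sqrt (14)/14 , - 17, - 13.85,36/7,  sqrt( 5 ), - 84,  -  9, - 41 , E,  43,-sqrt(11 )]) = [ - 84, - 41, - 17,-13.85, -9, - sqrt( 11) , sqrt( 14) /14,  sqrt( 5 ) , E, 36/7, 43 ]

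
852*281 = 239412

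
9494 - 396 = 9098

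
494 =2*247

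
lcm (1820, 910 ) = 1820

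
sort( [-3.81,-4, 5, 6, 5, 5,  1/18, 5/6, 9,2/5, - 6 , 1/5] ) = [-6, - 4, - 3.81, 1/18,1/5,2/5, 5/6,5,5,  5, 6, 9 ]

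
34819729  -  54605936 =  - 19786207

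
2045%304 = 221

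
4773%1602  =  1569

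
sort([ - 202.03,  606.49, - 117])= [ - 202.03, - 117,606.49 ] 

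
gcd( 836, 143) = 11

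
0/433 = 0 = 0.00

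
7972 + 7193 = 15165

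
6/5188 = 3/2594 = 0.00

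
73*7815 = 570495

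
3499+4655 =8154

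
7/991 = 7/991 = 0.01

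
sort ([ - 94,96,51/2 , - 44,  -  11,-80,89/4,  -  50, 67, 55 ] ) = [-94,  -  80,  -  50,-44,-11, 89/4,51/2 , 55,67,96 ]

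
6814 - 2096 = 4718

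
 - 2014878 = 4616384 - 6631262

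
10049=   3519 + 6530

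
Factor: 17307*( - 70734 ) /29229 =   -  2^1*3^3*641^1*9743^(- 1)*11789^1 = - 408064446/9743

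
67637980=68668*985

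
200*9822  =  1964400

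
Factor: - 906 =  - 2^1*3^1*151^1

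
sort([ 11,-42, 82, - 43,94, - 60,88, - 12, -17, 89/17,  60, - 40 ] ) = [ - 60, - 43 , - 42, - 40, - 17, - 12,  89/17, 11, 60,82, 88 , 94 ]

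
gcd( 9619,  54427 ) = 1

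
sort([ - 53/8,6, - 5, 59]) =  [ - 53/8, - 5 , 6, 59 ] 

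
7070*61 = 431270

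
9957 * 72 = 716904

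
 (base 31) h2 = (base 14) 29B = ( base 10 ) 529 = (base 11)441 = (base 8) 1021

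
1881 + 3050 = 4931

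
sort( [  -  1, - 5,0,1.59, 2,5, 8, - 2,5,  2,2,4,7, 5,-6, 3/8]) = [ - 6, - 5, - 2, - 1, 0,3/8, 1.59,2, 2,2,4,5 , 5 , 5,7, 8 ]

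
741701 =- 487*(-1523 ) 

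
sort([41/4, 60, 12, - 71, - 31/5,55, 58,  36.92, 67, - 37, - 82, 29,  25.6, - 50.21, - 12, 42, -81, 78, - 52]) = [ - 82, - 81, - 71, - 52, - 50.21, - 37, - 12, - 31/5,41/4, 12, 25.6 , 29,36.92, 42,55,58 , 60,67, 78 ] 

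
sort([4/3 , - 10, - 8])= [ - 10,  -  8, 4/3 ] 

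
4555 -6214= - 1659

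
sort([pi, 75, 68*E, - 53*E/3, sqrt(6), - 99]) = [-99, - 53*E/3, sqrt( 6),pi,  75, 68*E ]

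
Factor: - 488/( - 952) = 61/119 = 7^ ( - 1)*17^(-1 )*61^1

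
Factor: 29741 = 29741^1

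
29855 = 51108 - 21253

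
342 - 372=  - 30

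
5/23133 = 5/23133= 0.00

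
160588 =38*4226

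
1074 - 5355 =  - 4281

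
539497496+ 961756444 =1501253940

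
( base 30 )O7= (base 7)2056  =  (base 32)mn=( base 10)727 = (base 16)2D7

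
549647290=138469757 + 411177533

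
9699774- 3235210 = 6464564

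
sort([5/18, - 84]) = [-84,  5/18] 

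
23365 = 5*4673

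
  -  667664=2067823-2735487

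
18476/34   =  543+7/17 = 543.41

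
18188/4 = 4547 = 4547.00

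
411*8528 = 3505008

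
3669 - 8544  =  -4875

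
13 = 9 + 4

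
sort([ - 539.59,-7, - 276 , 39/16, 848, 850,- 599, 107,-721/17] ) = [ - 599 , - 539.59 , -276, - 721/17, - 7, 39/16 , 107,848,850] 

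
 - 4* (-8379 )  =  33516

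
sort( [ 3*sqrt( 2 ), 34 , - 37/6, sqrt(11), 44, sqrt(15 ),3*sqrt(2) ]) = [ - 37/6, sqrt(11 ),sqrt( 15 ),  3*sqrt(2 ), 3  *  sqrt(2 ), 34,44] 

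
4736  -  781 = 3955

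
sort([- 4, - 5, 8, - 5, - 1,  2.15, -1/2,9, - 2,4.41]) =[ - 5, - 5, - 4, -2, - 1, - 1/2,2.15,4.41,8, 9]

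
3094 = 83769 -80675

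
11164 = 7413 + 3751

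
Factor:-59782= - 2^1*71^1*421^1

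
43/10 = 4 + 3/10  =  4.30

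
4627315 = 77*60095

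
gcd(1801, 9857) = 1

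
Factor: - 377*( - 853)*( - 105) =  - 33766005= - 3^1*5^1*7^1*13^1*29^1*853^1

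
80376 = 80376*1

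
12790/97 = 12790/97 = 131.86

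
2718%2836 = 2718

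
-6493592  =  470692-6964284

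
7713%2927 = 1859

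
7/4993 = 7/4993= 0.00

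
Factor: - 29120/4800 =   -  91/15 = - 3^(-1)*5^( - 1)*7^1 * 13^1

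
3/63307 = 3/63307  =  0.00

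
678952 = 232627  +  446325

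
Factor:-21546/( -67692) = 2^( - 1 ) *3^3 * 7^1*19^1*5641^( - 1 ) =3591/11282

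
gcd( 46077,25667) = 1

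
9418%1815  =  343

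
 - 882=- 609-273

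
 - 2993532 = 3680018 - 6673550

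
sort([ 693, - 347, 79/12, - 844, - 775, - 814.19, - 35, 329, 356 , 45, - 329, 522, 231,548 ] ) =[ - 844, - 814.19, - 775, - 347, - 329, - 35, 79/12,  45,231,329, 356, 522, 548,693]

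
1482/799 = 1482/799  =  1.85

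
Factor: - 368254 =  - 2^1*17^1*10831^1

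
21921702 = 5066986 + 16854716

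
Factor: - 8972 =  - 2^2 * 2243^1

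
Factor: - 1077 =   -  3^1*359^1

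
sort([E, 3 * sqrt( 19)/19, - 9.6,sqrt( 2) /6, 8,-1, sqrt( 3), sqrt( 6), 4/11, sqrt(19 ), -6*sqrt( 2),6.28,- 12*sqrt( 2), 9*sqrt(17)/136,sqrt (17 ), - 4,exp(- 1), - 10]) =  [ - 12*sqrt (2),- 10,- 9.6, - 6*sqrt (2), - 4,-1, sqrt( 2 )/6,9 * sqrt (17 )/136,4/11,exp(-1),3*sqrt( 19) /19, sqrt(3), sqrt( 6), E,sqrt( 17),sqrt( 19), 6.28, 8 ]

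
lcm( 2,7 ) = 14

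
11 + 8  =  19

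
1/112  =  1/112  =  0.01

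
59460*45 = 2675700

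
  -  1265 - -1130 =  -135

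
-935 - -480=-455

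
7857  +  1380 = 9237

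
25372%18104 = 7268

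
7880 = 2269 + 5611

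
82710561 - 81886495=824066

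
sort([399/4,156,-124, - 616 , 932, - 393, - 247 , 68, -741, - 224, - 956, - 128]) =[-956, - 741, - 616,  -  393,  -  247,-224,-128,-124,68,399/4,  156, 932]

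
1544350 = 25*61774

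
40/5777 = 40/5777= 0.01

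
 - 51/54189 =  - 1+18046/18063 = -  0.00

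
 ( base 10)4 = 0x4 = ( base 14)4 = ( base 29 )4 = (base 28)4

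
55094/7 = 7870+ 4/7 = 7870.57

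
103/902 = 103/902 = 0.11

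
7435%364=155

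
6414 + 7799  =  14213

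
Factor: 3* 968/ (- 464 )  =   - 2^( - 1)*3^1*11^2*29^(-1 ) = -363/58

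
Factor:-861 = -3^1*7^1*41^1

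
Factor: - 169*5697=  - 3^3 * 13^2*211^1=- 962793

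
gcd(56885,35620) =5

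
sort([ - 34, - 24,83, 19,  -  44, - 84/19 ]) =[-44,-34,-24,-84/19,19 , 83 ] 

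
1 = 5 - 4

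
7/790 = 7/790 = 0.01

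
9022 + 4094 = 13116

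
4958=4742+216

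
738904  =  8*92363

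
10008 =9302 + 706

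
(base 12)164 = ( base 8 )334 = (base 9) 264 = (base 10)220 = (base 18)C4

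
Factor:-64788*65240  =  -4226769120= - 2^5*3^1*5^1*7^1*233^1*5399^1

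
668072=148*4514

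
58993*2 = 117986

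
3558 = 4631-1073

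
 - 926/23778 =-463/11889  =  - 0.04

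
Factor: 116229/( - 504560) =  - 129/560 = - 2^(  -  4) * 3^1*5^( - 1 )  *7^( - 1)*43^1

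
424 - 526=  - 102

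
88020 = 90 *978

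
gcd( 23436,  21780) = 36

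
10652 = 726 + 9926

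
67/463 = 67/463=0.14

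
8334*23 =191682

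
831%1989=831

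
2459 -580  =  1879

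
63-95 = -32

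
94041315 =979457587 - 885416272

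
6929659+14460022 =21389681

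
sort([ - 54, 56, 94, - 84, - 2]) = [  -  84, - 54, - 2, 56, 94] 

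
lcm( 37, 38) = 1406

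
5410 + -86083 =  - 80673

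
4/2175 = 4/2175 = 0.00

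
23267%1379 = 1203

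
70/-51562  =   - 5/3683 = - 0.00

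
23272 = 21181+2091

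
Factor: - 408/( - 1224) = 3^(-1)   =  1/3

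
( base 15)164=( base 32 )9V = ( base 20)FJ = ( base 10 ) 319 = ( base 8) 477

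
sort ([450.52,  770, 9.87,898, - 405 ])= [ - 405,9.87,450.52, 770, 898]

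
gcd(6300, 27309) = 3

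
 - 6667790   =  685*( - 9734 )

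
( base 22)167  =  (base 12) 43b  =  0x26f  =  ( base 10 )623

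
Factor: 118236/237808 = 177/356=   2^( - 2 )*3^1 * 59^1*89^ (  -  1 ) 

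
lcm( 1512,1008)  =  3024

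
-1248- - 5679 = 4431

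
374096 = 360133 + 13963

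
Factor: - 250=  - 2^1*5^3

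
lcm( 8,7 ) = 56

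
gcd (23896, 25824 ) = 8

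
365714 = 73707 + 292007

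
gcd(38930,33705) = 5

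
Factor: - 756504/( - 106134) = 948/133  =  2^2*3^1*7^( - 1)*19^( - 1 )*79^1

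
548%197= 154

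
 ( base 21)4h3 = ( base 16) 84c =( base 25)39o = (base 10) 2124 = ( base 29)2F7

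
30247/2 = 30247/2 = 15123.50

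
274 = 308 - 34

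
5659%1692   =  583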